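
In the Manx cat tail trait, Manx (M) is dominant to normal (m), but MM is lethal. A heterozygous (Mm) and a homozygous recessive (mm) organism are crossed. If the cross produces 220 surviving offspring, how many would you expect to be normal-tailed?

Cross: Mm × mm
Punnett square offspring (before lethality): 2 Mm, 2 mm
No MM offspring are produced in this cross.
normal-tailed: 2 out of 4 → fraction 1/2
Expected count = 1/2 × 220 = 110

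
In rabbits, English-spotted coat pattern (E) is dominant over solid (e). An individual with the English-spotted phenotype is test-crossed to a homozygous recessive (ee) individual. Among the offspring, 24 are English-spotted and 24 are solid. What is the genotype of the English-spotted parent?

Test cross: ? × ee
Offspring: 24 English-spotted, 24 solid — approximately 1:1.
A 1:1 ratio in a test cross indicates the unknown parent is heterozygous (Ee).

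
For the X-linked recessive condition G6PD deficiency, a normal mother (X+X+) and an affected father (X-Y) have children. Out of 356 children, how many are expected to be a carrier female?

Cross: X+X+ × X-Y
Offspring: 2 X+X-, 2 X+Y
Probability of a carrier female: 2/4 = 1/2
Expected count = 1/2 × 356 = 178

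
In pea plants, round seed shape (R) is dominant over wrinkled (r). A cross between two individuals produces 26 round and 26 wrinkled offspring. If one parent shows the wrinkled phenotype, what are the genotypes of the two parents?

Observed offspring: 26 round, 26 wrinkled
The observed ratio simplifies to 1:1. One parent shows wrinkled, so its genotype must be rr. A 1:1 offspring split requires the other parent to be heterozygous (Rr).
Parent genotypes: rr × Rr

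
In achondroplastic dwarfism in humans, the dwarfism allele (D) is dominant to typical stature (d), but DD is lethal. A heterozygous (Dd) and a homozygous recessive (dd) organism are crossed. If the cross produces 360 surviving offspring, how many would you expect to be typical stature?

Cross: Dd × dd
Punnett square offspring (before lethality): 2 Dd, 2 dd
No DD offspring are produced in this cross.
typical stature: 2 out of 4 → fraction 1/2
Expected count = 1/2 × 360 = 180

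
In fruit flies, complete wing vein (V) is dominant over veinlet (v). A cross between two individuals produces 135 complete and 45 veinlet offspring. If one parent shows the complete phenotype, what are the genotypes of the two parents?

Observed offspring: 135 complete, 45 veinlet
The observed ratio simplifies to 3:1. Veinlet (vv) offspring appear, so each parent must contribute one v allele. The parent stated to show complete carries V, so it is Vv. The other parent is then either Vv or vv: Vv × vv would give a 1:1 split, whereas Vv × Vv gives 3:1 — matching the data. So both parents are heterozygous (Vv × Vv).
Parent genotypes: Vv × Vv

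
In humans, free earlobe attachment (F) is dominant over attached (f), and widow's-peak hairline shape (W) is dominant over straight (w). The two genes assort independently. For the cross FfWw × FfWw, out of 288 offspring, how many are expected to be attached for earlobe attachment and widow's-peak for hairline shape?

Dihybrid cross FfWw × FfWw — consider each gene separately:
earlobe attachment: Ff × Ff → 1 FF, 2 Ff, 1 ff → 3 F_ : 1 ff (out of 4)
hairline shape: Ww × Ww → 1 WW, 2 Ww, 1 ww → 3 W_ : 1 ww (out of 4)
Looking for: attached (ff) and widow's-peak (W_)
P(attached) = 1/4, P(widow's-peak) = 3/4
P(both) = 1/4 × 3/4 = 3/16
Expected count = 3/16 × 288 = 54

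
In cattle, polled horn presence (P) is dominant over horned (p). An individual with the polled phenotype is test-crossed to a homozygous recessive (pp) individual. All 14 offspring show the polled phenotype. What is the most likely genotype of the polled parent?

Test cross: ? × pp
All offspring are polled.
If the unknown parent were heterozygous (Pp), about half of 14 offspring would be horned; none are. The unknown parent is most likely homozygous dominant (PP).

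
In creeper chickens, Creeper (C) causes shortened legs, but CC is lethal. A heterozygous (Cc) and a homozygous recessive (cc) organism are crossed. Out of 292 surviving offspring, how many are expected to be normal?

Cross: Cc × cc
Punnett square offspring (before lethality): 2 Cc, 2 cc
No CC offspring are produced in this cross.
normal: 2 out of 4 → fraction 1/2
Expected count = 1/2 × 292 = 146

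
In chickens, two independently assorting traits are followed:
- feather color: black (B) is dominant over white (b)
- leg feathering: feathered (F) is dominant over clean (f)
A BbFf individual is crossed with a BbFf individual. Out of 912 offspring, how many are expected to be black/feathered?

Dihybrid cross BbFf × BbFf — consider each gene separately:
feather color: Bb × Bb → 1 BB, 2 Bb, 1 bb → 3 B_ : 1 bb (out of 4)
leg feathering: Ff × Ff → 1 FF, 2 Ff, 1 ff → 3 F_ : 1 ff (out of 4)
Combine (counts out of 4 × 4 = 16): black/feathered (B_F_) = 3×3 = 9; black/clean (B_ff) = 3×1 = 3; white/feathered (bbF_) = 1×3 = 3; white/clean (bbff) = 1×1 = 1
Phenotype counts (out of 16): 9 black/feathered, 3 black/clean, 3 white/feathered, 1 white/clean
black/feathered: 9 out of 16 → fraction 9/16
Expected count = 9/16 × 912 = 513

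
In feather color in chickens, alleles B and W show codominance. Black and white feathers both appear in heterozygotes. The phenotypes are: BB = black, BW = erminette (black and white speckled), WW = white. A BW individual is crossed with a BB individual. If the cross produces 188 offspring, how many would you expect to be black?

Punnett square for BW × BB:
Offspring genotypes: 2 BB, 2 BW
Phenotype counts: 2 black, 2 erminette (black and white speckled)
black: 2 out of 4 → fraction 1/2
Expected count = 1/2 × 188 = 94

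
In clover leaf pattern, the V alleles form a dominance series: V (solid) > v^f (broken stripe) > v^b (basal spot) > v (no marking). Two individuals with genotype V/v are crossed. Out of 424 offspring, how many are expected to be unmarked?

Cross: V/v × V/v
Allele dominance: V > v^f > v^b > v
Offspring genotypes: 1 V/V, 2 V/v, 1 v/v
Phenotype counts: 3 solid, 1 unmarked
unmarked: 1 out of 4 → fraction 1/4
Expected count = 1/4 × 424 = 106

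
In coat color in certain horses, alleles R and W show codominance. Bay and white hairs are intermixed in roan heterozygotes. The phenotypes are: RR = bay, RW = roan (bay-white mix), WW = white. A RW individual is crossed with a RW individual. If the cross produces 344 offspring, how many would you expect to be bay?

Punnett square for RW × RW:
Offspring genotypes: 1 RR, 2 RW, 1 WW
Phenotype counts: 1 bay, 2 roan (bay-white mix), 1 white
bay: 1 out of 4 → fraction 1/4
Expected count = 1/4 × 344 = 86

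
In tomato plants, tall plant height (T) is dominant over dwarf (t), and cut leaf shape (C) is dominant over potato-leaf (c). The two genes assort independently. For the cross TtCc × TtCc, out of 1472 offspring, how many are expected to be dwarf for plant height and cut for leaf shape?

Dihybrid cross TtCc × TtCc — consider each gene separately:
plant height: Tt × Tt → 1 TT, 2 Tt, 1 tt → 3 T_ : 1 tt (out of 4)
leaf shape: Cc × Cc → 1 CC, 2 Cc, 1 cc → 3 C_ : 1 cc (out of 4)
Looking for: dwarf (tt) and cut (C_)
P(dwarf) = 1/4, P(cut) = 3/4
P(both) = 1/4 × 3/4 = 3/16
Expected count = 3/16 × 1472 = 276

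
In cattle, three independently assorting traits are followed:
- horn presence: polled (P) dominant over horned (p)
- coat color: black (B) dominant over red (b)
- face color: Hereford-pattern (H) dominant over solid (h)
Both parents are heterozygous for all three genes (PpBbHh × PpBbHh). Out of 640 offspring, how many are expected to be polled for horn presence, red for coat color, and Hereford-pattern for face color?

Trihybrid cross: PpBbHh × PpBbHh
Each trait segregates independently with a 3:1 phenotypic ratio, so each gene contributes 3/4 (dominant) or 1/4 (recessive).
Target: polled (horn presence), red (coat color), Hereford-pattern (face color)
Probability = product of independent per-trait probabilities
= 3/4 × 1/4 × 3/4 = 9/64
Expected count = 9/64 × 640 = 90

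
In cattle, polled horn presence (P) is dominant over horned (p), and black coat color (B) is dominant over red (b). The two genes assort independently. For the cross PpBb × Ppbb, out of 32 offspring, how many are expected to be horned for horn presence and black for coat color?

Dihybrid cross PpBb × Ppbb — consider each gene separately:
horn presence: Pp × Pp → 1 PP, 2 Pp, 1 pp → 3 P_ : 1 pp (out of 4)
coat color: Bb × bb → 2 Bb, 2 bb → 2 B_ : 2 bb (out of 4)
Looking for: horned (pp) and black (B_)
P(horned) = 1/4, P(black) = 2/4
P(both) = 1/4 × 2/4 = 2/16 = 1/8
Expected count = 1/8 × 32 = 4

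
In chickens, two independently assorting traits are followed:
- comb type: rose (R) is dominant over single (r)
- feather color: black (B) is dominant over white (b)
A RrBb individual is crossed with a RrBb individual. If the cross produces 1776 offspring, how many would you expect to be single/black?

Dihybrid cross RrBb × RrBb — consider each gene separately:
comb type: Rr × Rr → 1 RR, 2 Rr, 1 rr → 3 R_ : 1 rr (out of 4)
feather color: Bb × Bb → 1 BB, 2 Bb, 1 bb → 3 B_ : 1 bb (out of 4)
Combine (counts out of 4 × 4 = 16): rose/black (R_B_) = 3×3 = 9; rose/white (R_bb) = 3×1 = 3; single/black (rrB_) = 1×3 = 3; single/white (rrbb) = 1×1 = 1
Phenotype counts (out of 16): 9 rose/black, 3 rose/white, 3 single/black, 1 single/white
single/black: 3 out of 16 → fraction 3/16
Expected count = 3/16 × 1776 = 333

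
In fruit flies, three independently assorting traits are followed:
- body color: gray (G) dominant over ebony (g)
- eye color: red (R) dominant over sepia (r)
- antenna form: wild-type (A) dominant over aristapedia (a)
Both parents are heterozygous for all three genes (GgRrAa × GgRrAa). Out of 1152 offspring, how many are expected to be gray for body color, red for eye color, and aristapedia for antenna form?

Trihybrid cross: GgRrAa × GgRrAa
Each trait segregates independently with a 3:1 phenotypic ratio, so each gene contributes 3/4 (dominant) or 1/4 (recessive).
Target: gray (body color), red (eye color), aristapedia (antenna form)
Probability = product of independent per-trait probabilities
= 3/4 × 3/4 × 1/4 = 9/64
Expected count = 9/64 × 1152 = 162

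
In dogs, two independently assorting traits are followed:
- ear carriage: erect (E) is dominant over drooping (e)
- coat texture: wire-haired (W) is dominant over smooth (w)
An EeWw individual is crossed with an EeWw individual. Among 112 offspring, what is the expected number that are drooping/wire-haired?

Dihybrid cross EeWw × EeWw — consider each gene separately:
ear carriage: Ee × Ee → 1 EE, 2 Ee, 1 ee → 3 E_ : 1 ee (out of 4)
coat texture: Ww × Ww → 1 WW, 2 Ww, 1 ww → 3 W_ : 1 ww (out of 4)
Combine (counts out of 4 × 4 = 16): erect/wire-haired (E_W_) = 3×3 = 9; erect/smooth (E_ww) = 3×1 = 3; drooping/wire-haired (eeW_) = 1×3 = 3; drooping/smooth (eeww) = 1×1 = 1
Phenotype counts (out of 16): 9 erect/wire-haired, 3 erect/smooth, 3 drooping/wire-haired, 1 drooping/smooth
drooping/wire-haired: 3 out of 16 → fraction 3/16
Expected count = 3/16 × 112 = 21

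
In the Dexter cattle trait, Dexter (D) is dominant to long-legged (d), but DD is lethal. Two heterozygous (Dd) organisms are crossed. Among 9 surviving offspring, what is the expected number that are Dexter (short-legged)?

Cross: Dd × Dd
Punnett square offspring (before lethality): 1 DD, 2 Dd, 1 dd
The DD genotype is lethal (embryos die); surviving offspring: 2 Dd, 1 dd
Dexter (short-legged): 2 out of 3 → fraction 2/3
Expected count = 2/3 × 9 = 6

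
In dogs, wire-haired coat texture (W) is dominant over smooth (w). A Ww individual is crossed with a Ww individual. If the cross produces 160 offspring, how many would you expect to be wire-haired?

Punnett square for Ww × Ww:
Offspring genotypes: 1 WW, 2 Ww, 1 ww
wire-haired: 3, smooth: 1
wire-haired: 3 out of 4 → fraction 3/4
Expected count = 3/4 × 160 = 120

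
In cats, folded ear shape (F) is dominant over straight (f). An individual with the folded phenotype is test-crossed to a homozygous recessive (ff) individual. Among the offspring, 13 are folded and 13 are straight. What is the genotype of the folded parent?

Test cross: ? × ff
Offspring: 13 folded, 13 straight — approximately 1:1.
A 1:1 ratio in a test cross indicates the unknown parent is heterozygous (Ff).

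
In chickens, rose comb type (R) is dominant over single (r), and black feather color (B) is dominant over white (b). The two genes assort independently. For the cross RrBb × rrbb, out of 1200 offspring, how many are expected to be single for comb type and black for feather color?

Dihybrid cross RrBb × rrbb — consider each gene separately:
comb type: Rr × rr → 2 Rr, 2 rr → 2 R_ : 2 rr (out of 4)
feather color: Bb × bb → 2 Bb, 2 bb → 2 B_ : 2 bb (out of 4)
Looking for: single (rr) and black (B_)
P(single) = 2/4, P(black) = 2/4
P(both) = 2/4 × 2/4 = 4/16 = 1/4
Expected count = 1/4 × 1200 = 300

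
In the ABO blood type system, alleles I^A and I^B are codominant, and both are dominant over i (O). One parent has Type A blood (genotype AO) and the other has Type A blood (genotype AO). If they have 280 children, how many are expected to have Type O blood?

Cross: AO × AO
Possible offspring genotypes: 1 AA, 2 AO, 1 OO
Blood type counts: 3 Type A, 1 Type O
Probability of Type O: 1/4
Expected count = 1/4 × 280 = 70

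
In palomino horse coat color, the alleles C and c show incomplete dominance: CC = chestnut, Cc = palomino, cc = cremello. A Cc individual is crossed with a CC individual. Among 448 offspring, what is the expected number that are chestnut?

Punnett square for Cc × CC:
Offspring genotypes: 2 CC, 2 Cc
Phenotype counts: 2 chestnut, 2 palomino
chestnut: 2 out of 4 → fraction 1/2
Expected count = 1/2 × 448 = 224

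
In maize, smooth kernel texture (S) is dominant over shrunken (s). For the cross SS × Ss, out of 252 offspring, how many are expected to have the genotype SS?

Punnett square for SS × Ss:
Offspring genotypes: 2 SS, 2 Ss
Total offspring: 4
Count with target: 2
Probability: 2/4 = 1/2
Expected count = 1/2 × 252 = 126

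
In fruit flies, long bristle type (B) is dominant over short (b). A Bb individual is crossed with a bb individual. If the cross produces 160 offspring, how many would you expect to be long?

Punnett square for Bb × bb:
Offspring genotypes: 2 Bb, 2 bb
long: 2, short: 2
long: 2 out of 4 → fraction 1/2
Expected count = 1/2 × 160 = 80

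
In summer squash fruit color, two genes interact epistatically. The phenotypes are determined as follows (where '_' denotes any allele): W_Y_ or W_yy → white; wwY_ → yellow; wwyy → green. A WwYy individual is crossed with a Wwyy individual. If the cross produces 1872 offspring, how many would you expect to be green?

Cross: WwYy × Wwyy — consider each gene separately:
W gene: Ww × Ww → 1 WW, 2 Ww, 1 ww → 3 W_ : 1 ww (out of 4)
Y gene: Yy × yy → 2 Yy, 2 yy → 2 Y_ : 2 yy (out of 4)
Genotype classes (out of 4 × 4 = 16): W_Y_ = 3×2 = 6; W_yy = 3×2 = 6; wwY_ = 1×2 = 2; wwyy = 1×2 = 2
Apply the phenotype rules: W_Y_ (6) + W_yy (6) → white; wwY_ (2) → yellow; wwyy (2) → green
Phenotype counts (out of 16): 12 white, 2 yellow, 2 green
green: 2 out of 16 → fraction 1/8
Expected count = 1/8 × 1872 = 234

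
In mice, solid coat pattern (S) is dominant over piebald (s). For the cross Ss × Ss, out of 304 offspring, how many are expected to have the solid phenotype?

Punnett square for Ss × Ss:
Offspring genotypes: 1 SS, 2 Ss, 1 ss
Total offspring: 4
Count with target: 3
Probability: 3/4
Expected count = 3/4 × 304 = 228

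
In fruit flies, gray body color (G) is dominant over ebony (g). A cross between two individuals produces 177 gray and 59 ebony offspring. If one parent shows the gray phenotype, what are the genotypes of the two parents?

Observed offspring: 177 gray, 59 ebony
The observed ratio simplifies to 3:1. Ebony (gg) offspring appear, so each parent must contribute one g allele. The parent stated to show gray carries G, so it is Gg. The other parent is then either Gg or gg: Gg × gg would give a 1:1 split, whereas Gg × Gg gives 3:1 — matching the data. So both parents are heterozygous (Gg × Gg).
Parent genotypes: Gg × Gg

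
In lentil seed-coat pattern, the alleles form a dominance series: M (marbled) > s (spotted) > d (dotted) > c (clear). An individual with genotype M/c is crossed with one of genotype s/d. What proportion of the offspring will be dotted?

Cross: M/c × s/d
Allele dominance: M > s > d > c
Offspring genotypes: 1 M/s, 1 M/d, 1 s/c, 1 d/c
Phenotype counts: 2 marbled, 1 spotted, 1 dotted
dotted: 1 out of 4
Probability: 1/4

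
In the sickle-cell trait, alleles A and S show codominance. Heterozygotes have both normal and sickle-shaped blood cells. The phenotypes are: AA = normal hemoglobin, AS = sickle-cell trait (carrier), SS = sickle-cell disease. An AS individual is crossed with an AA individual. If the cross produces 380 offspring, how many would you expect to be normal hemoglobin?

Punnett square for AS × AA:
Offspring genotypes: 2 AA, 2 AS
Phenotype counts: 2 normal hemoglobin, 2 sickle-cell trait (carrier)
normal hemoglobin: 2 out of 4 → fraction 1/2
Expected count = 1/2 × 380 = 190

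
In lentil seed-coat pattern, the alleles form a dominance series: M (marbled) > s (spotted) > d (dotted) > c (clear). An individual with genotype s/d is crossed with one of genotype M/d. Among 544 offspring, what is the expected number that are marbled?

Cross: s/d × M/d
Allele dominance: M > s > d > c
Offspring genotypes: 1 M/s, 1 s/d, 1 M/d, 1 d/d
Phenotype counts: 2 marbled, 1 spotted, 1 dotted
marbled: 2 out of 4 → fraction 1/2
Expected count = 1/2 × 544 = 272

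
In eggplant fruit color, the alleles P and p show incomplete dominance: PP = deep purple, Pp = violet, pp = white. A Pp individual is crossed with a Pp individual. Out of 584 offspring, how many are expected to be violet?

Punnett square for Pp × Pp:
Offspring genotypes: 1 PP, 2 Pp, 1 pp
Phenotype counts: 1 deep purple, 2 violet, 1 white
violet: 2 out of 4 → fraction 1/2
Expected count = 1/2 × 584 = 292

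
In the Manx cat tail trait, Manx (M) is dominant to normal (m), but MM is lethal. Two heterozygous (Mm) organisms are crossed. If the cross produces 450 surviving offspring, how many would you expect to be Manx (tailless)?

Cross: Mm × Mm
Punnett square offspring (before lethality): 1 MM, 2 Mm, 1 mm
The MM genotype is lethal (embryos die); surviving offspring: 2 Mm, 1 mm
Manx (tailless): 2 out of 3 → fraction 2/3
Expected count = 2/3 × 450 = 300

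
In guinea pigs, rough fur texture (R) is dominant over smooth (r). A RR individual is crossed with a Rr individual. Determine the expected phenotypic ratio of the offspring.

Punnett square for RR × Rr:
Offspring genotypes: 2 RR, 2 Rr
rough: 4, smooth: 0
Ratio: all rough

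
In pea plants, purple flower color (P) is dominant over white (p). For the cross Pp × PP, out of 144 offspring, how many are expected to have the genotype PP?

Punnett square for Pp × PP:
Offspring genotypes: 2 PP, 2 Pp
Total offspring: 4
Count with target: 2
Probability: 2/4 = 1/2
Expected count = 1/2 × 144 = 72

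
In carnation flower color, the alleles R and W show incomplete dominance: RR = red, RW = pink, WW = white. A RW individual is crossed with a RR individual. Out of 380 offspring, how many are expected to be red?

Punnett square for RW × RR:
Offspring genotypes: 2 RR, 2 RW
Phenotype counts: 2 red, 2 pink
red: 2 out of 4 → fraction 1/2
Expected count = 1/2 × 380 = 190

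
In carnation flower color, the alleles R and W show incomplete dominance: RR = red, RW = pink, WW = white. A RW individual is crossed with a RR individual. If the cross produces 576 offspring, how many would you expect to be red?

Punnett square for RW × RR:
Offspring genotypes: 2 RR, 2 RW
Phenotype counts: 2 red, 2 pink
red: 2 out of 4 → fraction 1/2
Expected count = 1/2 × 576 = 288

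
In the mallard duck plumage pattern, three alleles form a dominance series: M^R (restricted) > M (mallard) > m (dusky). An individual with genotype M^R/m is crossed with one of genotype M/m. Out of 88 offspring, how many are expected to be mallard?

Cross: M^R/m × M/m
Allele dominance: M^R > M > m
Offspring genotypes: 1 M^R/M, 1 M^R/m, 1 M/m, 1 m/m
Phenotype counts: 2 restricted, 1 mallard, 1 dusky
mallard: 1 out of 4 → fraction 1/4
Expected count = 1/4 × 88 = 22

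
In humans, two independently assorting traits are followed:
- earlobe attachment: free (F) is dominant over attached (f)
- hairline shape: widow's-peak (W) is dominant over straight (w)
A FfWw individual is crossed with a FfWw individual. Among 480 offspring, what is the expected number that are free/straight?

Dihybrid cross FfWw × FfWw — consider each gene separately:
earlobe attachment: Ff × Ff → 1 FF, 2 Ff, 1 ff → 3 F_ : 1 ff (out of 4)
hairline shape: Ww × Ww → 1 WW, 2 Ww, 1 ww → 3 W_ : 1 ww (out of 4)
Combine (counts out of 4 × 4 = 16): free/widow's-peak (F_W_) = 3×3 = 9; free/straight (F_ww) = 3×1 = 3; attached/widow's-peak (ffW_) = 1×3 = 3; attached/straight (ffww) = 1×1 = 1
Phenotype counts (out of 16): 9 free/widow's-peak, 3 free/straight, 3 attached/widow's-peak, 1 attached/straight
free/straight: 3 out of 16 → fraction 3/16
Expected count = 3/16 × 480 = 90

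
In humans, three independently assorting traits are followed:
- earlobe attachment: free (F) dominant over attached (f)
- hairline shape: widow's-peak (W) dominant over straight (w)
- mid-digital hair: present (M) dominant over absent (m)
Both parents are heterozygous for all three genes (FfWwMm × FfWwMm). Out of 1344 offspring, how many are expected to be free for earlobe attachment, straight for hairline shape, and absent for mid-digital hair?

Trihybrid cross: FfWwMm × FfWwMm
Each trait segregates independently with a 3:1 phenotypic ratio, so each gene contributes 3/4 (dominant) or 1/4 (recessive).
Target: free (earlobe attachment), straight (hairline shape), absent (mid-digital hair)
Probability = product of independent per-trait probabilities
= 3/4 × 1/4 × 1/4 = 3/64
Expected count = 3/64 × 1344 = 63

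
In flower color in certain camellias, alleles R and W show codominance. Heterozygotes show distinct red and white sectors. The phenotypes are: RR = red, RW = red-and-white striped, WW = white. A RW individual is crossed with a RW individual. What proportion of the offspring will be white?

Punnett square for RW × RW:
Offspring genotypes: 1 RR, 2 RW, 1 WW
Phenotype counts: 1 red, 2 red-and-white striped, 1 white
white: 1 out of 4
Probability: 1/4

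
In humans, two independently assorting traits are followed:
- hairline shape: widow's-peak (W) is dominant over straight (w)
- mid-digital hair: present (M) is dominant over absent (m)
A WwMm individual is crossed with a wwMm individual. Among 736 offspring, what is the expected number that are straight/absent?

Dihybrid cross WwMm × wwMm — consider each gene separately:
hairline shape: Ww × ww → 2 Ww, 2 ww → 2 W_ : 2 ww (out of 4)
mid-digital hair: Mm × Mm → 1 MM, 2 Mm, 1 mm → 3 M_ : 1 mm (out of 4)
Combine (counts out of 4 × 4 = 16): widow's-peak/present (W_M_) = 2×3 = 6; widow's-peak/absent (W_mm) = 2×1 = 2; straight/present (wwM_) = 2×3 = 6; straight/absent (wwmm) = 2×1 = 2
Phenotype counts (out of 16): 6 widow's-peak/present, 2 widow's-peak/absent, 6 straight/present, 2 straight/absent
straight/absent: 2 out of 16 → fraction 1/8
Expected count = 1/8 × 736 = 92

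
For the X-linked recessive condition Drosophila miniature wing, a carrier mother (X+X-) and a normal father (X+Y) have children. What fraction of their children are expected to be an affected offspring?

Cross: X+X- × X+Y
Offspring: 1 X+X+, 1 X+Y, 1 X+X-, 1 X-Y
Probability of an affected offspring: 1/4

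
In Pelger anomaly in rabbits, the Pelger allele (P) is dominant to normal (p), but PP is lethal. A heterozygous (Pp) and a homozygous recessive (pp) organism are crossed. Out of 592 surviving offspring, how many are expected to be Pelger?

Cross: Pp × pp
Punnett square offspring (before lethality): 2 Pp, 2 pp
No PP offspring are produced in this cross.
Pelger: 2 out of 4 → fraction 1/2
Expected count = 1/2 × 592 = 296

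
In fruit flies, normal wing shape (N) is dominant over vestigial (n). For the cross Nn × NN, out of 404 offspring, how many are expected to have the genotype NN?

Punnett square for Nn × NN:
Offspring genotypes: 2 NN, 2 Nn
Total offspring: 4
Count with target: 2
Probability: 2/4 = 1/2
Expected count = 1/2 × 404 = 202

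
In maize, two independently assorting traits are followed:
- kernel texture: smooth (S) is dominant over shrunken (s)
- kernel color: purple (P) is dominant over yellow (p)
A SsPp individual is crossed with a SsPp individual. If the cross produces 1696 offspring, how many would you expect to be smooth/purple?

Dihybrid cross SsPp × SsPp — consider each gene separately:
kernel texture: Ss × Ss → 1 SS, 2 Ss, 1 ss → 3 S_ : 1 ss (out of 4)
kernel color: Pp × Pp → 1 PP, 2 Pp, 1 pp → 3 P_ : 1 pp (out of 4)
Combine (counts out of 4 × 4 = 16): smooth/purple (S_P_) = 3×3 = 9; smooth/yellow (S_pp) = 3×1 = 3; shrunken/purple (ssP_) = 1×3 = 3; shrunken/yellow (sspp) = 1×1 = 1
Phenotype counts (out of 16): 9 smooth/purple, 3 smooth/yellow, 3 shrunken/purple, 1 shrunken/yellow
smooth/purple: 9 out of 16 → fraction 9/16
Expected count = 9/16 × 1696 = 954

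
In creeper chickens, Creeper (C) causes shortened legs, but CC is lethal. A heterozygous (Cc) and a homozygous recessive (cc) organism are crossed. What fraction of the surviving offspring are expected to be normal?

Cross: Cc × cc
Punnett square offspring (before lethality): 2 Cc, 2 cc
No CC offspring are produced in this cross.
normal: 2 out of 4
Probability: 2/4 = 1/2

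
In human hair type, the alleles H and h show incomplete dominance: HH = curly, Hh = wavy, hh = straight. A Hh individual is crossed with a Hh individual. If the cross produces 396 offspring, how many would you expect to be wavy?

Punnett square for Hh × Hh:
Offspring genotypes: 1 HH, 2 Hh, 1 hh
Phenotype counts: 1 curly, 2 wavy, 1 straight
wavy: 2 out of 4 → fraction 1/2
Expected count = 1/2 × 396 = 198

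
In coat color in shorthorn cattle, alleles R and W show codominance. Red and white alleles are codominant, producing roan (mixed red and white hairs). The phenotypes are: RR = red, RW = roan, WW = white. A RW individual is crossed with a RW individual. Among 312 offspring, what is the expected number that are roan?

Punnett square for RW × RW:
Offspring genotypes: 1 RR, 2 RW, 1 WW
Phenotype counts: 1 red, 2 roan, 1 white
roan: 2 out of 4 → fraction 1/2
Expected count = 1/2 × 312 = 156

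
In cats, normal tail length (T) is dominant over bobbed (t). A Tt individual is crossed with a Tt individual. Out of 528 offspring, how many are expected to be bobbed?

Punnett square for Tt × Tt:
Offspring genotypes: 1 TT, 2 Tt, 1 tt
normal: 3, bobbed: 1
bobbed: 1 out of 4 → fraction 1/4
Expected count = 1/4 × 528 = 132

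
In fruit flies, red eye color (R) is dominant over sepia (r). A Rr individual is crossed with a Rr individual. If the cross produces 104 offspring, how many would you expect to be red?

Punnett square for Rr × Rr:
Offspring genotypes: 1 RR, 2 Rr, 1 rr
red: 3, sepia: 1
red: 3 out of 4 → fraction 3/4
Expected count = 3/4 × 104 = 78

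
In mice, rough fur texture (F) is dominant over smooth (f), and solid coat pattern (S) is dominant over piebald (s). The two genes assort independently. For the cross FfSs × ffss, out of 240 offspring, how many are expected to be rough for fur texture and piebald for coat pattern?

Dihybrid cross FfSs × ffss — consider each gene separately:
fur texture: Ff × ff → 2 Ff, 2 ff → 2 F_ : 2 ff (out of 4)
coat pattern: Ss × ss → 2 Ss, 2 ss → 2 S_ : 2 ss (out of 4)
Looking for: rough (F_) and piebald (ss)
P(rough) = 2/4, P(piebald) = 2/4
P(both) = 2/4 × 2/4 = 4/16 = 1/4
Expected count = 1/4 × 240 = 60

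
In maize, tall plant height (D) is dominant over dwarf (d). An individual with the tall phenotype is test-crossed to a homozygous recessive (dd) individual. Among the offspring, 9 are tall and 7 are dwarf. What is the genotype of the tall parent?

Test cross: ? × dd
Offspring: 9 tall, 7 dwarf — approximately 1:1.
A 1:1 ratio in a test cross indicates the unknown parent is heterozygous (Dd).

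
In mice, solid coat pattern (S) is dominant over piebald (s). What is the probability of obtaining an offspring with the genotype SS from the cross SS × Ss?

Punnett square for SS × Ss:
Offspring genotypes: 2 SS, 2 Ss
Total offspring: 4
Count with target: 2
Probability: 2/4 = 1/2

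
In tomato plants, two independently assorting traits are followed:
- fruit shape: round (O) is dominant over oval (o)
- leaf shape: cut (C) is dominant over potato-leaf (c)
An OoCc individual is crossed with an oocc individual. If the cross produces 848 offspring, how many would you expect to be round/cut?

Dihybrid cross OoCc × oocc — consider each gene separately:
fruit shape: Oo × oo → 2 Oo, 2 oo → 2 O_ : 2 oo (out of 4)
leaf shape: Cc × cc → 2 Cc, 2 cc → 2 C_ : 2 cc (out of 4)
Combine (counts out of 4 × 4 = 16): round/cut (O_C_) = 2×2 = 4; round/potato-leaf (O_cc) = 2×2 = 4; oval/cut (ooC_) = 2×2 = 4; oval/potato-leaf (oocc) = 2×2 = 4
Phenotype counts (out of 16): 4 round/cut, 4 round/potato-leaf, 4 oval/cut, 4 oval/potato-leaf
round/cut: 4 out of 16 → fraction 1/4
Expected count = 1/4 × 848 = 212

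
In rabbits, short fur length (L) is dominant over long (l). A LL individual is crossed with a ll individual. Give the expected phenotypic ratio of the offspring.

Punnett square for LL × ll:
Offspring genotypes: 4 Ll
short: 4, long: 0
Ratio: all short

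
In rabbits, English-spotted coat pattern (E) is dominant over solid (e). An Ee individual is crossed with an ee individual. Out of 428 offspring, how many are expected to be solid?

Punnett square for Ee × ee:
Offspring genotypes: 2 Ee, 2 ee
English-spotted: 2, solid: 2
solid: 2 out of 4 → fraction 1/2
Expected count = 1/2 × 428 = 214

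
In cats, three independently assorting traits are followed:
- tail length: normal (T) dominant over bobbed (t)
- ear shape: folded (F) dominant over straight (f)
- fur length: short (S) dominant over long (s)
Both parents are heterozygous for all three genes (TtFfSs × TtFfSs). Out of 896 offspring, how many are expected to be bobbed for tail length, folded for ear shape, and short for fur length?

Trihybrid cross: TtFfSs × TtFfSs
Each trait segregates independently with a 3:1 phenotypic ratio, so each gene contributes 3/4 (dominant) or 1/4 (recessive).
Target: bobbed (tail length), folded (ear shape), short (fur length)
Probability = product of independent per-trait probabilities
= 1/4 × 3/4 × 3/4 = 9/64
Expected count = 9/64 × 896 = 126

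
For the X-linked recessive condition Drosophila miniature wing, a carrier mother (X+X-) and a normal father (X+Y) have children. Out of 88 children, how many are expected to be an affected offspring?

Cross: X+X- × X+Y
Offspring: 1 X+X+, 1 X+Y, 1 X+X-, 1 X-Y
Probability of an affected offspring: 1/4
Expected count = 1/4 × 88 = 22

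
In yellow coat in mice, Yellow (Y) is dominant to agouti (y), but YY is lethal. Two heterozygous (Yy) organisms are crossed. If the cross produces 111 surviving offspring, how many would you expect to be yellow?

Cross: Yy × Yy
Punnett square offspring (before lethality): 1 YY, 2 Yy, 1 yy
The YY genotype is lethal (embryos die); surviving offspring: 2 Yy, 1 yy
yellow: 2 out of 3 → fraction 2/3
Expected count = 2/3 × 111 = 74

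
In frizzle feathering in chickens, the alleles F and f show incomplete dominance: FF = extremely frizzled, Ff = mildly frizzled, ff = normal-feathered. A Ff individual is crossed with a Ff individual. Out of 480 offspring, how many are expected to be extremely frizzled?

Punnett square for Ff × Ff:
Offspring genotypes: 1 FF, 2 Ff, 1 ff
Phenotype counts: 1 extremely frizzled, 2 mildly frizzled, 1 normal-feathered
extremely frizzled: 1 out of 4 → fraction 1/4
Expected count = 1/4 × 480 = 120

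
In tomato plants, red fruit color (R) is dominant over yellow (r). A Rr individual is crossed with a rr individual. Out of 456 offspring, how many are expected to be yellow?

Punnett square for Rr × rr:
Offspring genotypes: 2 Rr, 2 rr
red: 2, yellow: 2
yellow: 2 out of 4 → fraction 1/2
Expected count = 1/2 × 456 = 228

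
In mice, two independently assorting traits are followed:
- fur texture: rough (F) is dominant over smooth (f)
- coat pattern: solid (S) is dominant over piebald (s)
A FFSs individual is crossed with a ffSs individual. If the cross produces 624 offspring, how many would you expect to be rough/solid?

Dihybrid cross FFSs × ffSs — consider each gene separately:
fur texture: FF × ff → 4 Ff → 4 F_ (out of 4)
coat pattern: Ss × Ss → 1 SS, 2 Ss, 1 ss → 3 S_ : 1 ss (out of 4)
Combine (counts out of 4 × 4 = 16): rough/solid (F_S_) = 4×3 = 12; rough/piebald (F_ss) = 4×1 = 4
Phenotype counts (out of 16): 12 rough/solid, 4 rough/piebald
rough/solid: 12 out of 16 → fraction 3/4
Expected count = 3/4 × 624 = 468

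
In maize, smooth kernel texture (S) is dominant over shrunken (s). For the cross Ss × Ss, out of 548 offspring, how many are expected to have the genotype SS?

Punnett square for Ss × Ss:
Offspring genotypes: 1 SS, 2 Ss, 1 ss
Total offspring: 4
Count with target: 1
Probability: 1/4
Expected count = 1/4 × 548 = 137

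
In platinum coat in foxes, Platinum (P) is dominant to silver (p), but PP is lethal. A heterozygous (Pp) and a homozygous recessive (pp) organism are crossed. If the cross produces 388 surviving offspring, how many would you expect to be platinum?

Cross: Pp × pp
Punnett square offspring (before lethality): 2 Pp, 2 pp
No PP offspring are produced in this cross.
platinum: 2 out of 4 → fraction 1/2
Expected count = 1/2 × 388 = 194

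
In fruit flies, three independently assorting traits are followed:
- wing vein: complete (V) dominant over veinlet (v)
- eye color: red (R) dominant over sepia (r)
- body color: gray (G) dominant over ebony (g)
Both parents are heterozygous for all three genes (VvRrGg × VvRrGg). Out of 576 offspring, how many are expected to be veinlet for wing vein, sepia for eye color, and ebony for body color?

Trihybrid cross: VvRrGg × VvRrGg
Each trait segregates independently with a 3:1 phenotypic ratio, so each gene contributes 3/4 (dominant) or 1/4 (recessive).
Target: veinlet (wing vein), sepia (eye color), ebony (body color)
Probability = product of independent per-trait probabilities
= 1/4 × 1/4 × 1/4 = 1/64
Expected count = 1/64 × 576 = 9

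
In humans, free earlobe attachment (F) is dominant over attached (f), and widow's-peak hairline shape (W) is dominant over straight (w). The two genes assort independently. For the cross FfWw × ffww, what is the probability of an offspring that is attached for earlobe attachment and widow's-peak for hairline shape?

Dihybrid cross FfWw × ffww — consider each gene separately:
earlobe attachment: Ff × ff → 2 Ff, 2 ff → 2 F_ : 2 ff (out of 4)
hairline shape: Ww × ww → 2 Ww, 2 ww → 2 W_ : 2 ww (out of 4)
Looking for: attached (ff) and widow's-peak (W_)
P(attached) = 2/4, P(widow's-peak) = 2/4
P(both) = 2/4 × 2/4 = 4/16 = 1/4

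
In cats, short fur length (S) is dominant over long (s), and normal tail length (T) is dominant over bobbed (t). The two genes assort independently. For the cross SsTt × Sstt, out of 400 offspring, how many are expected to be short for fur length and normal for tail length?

Dihybrid cross SsTt × Sstt — consider each gene separately:
fur length: Ss × Ss → 1 SS, 2 Ss, 1 ss → 3 S_ : 1 ss (out of 4)
tail length: Tt × tt → 2 Tt, 2 tt → 2 T_ : 2 tt (out of 4)
Looking for: short (S_) and normal (T_)
P(short) = 3/4, P(normal) = 2/4
P(both) = 3/4 × 2/4 = 6/16 = 3/8
Expected count = 3/8 × 400 = 150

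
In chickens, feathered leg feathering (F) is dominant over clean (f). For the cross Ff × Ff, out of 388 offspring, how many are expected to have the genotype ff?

Punnett square for Ff × Ff:
Offspring genotypes: 1 FF, 2 Ff, 1 ff
Total offspring: 4
Count with target: 1
Probability: 1/4
Expected count = 1/4 × 388 = 97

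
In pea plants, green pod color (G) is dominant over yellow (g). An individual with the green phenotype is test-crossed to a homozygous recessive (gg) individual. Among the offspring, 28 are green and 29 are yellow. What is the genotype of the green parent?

Test cross: ? × gg
Offspring: 28 green, 29 yellow — approximately 1:1.
A 1:1 ratio in a test cross indicates the unknown parent is heterozygous (Gg).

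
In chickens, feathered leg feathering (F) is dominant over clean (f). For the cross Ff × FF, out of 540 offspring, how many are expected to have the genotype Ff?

Punnett square for Ff × FF:
Offspring genotypes: 2 FF, 2 Ff
Total offspring: 4
Count with target: 2
Probability: 2/4 = 1/2
Expected count = 1/2 × 540 = 270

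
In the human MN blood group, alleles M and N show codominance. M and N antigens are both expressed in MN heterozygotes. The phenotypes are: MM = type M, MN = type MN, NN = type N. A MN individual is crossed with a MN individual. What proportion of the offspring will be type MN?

Punnett square for MN × MN:
Offspring genotypes: 1 MM, 2 MN, 1 NN
Phenotype counts: 1 type M, 2 type MN, 1 type N
type MN: 2 out of 4
Probability: 2/4 = 1/2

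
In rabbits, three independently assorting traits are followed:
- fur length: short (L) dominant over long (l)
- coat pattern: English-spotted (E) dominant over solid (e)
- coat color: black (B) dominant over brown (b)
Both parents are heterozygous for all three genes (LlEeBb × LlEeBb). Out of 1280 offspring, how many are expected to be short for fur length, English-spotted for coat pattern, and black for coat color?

Trihybrid cross: LlEeBb × LlEeBb
Each trait segregates independently with a 3:1 phenotypic ratio, so each gene contributes 3/4 (dominant) or 1/4 (recessive).
Target: short (fur length), English-spotted (coat pattern), black (coat color)
Probability = product of independent per-trait probabilities
= 3/4 × 3/4 × 3/4 = 27/64
Expected count = 27/64 × 1280 = 540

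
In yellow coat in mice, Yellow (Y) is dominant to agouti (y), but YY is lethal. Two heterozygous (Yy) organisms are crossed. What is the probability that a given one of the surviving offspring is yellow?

Cross: Yy × Yy
Punnett square offspring (before lethality): 1 YY, 2 Yy, 1 yy
The YY genotype is lethal (embryos die); surviving offspring: 2 Yy, 1 yy
yellow: 2 out of 3
Probability: 2/3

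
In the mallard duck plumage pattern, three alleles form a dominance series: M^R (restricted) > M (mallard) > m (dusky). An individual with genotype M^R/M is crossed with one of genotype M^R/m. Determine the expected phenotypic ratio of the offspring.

Cross: M^R/M × M^R/m
Allele dominance: M^R > M > m
Offspring genotypes: 1 M^R/M^R, 1 M^R/m, 1 M^R/M, 1 M/m
Phenotype counts: 3 restricted, 1 mallard
Ratio: 3 restricted : 1 mallard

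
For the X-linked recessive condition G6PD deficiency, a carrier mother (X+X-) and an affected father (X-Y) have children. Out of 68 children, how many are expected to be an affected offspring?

Cross: X+X- × X-Y
Offspring: 1 X+X-, 1 X+Y, 1 X-X-, 1 X-Y
Probability of an affected offspring: 2/4 = 1/2
Expected count = 1/2 × 68 = 34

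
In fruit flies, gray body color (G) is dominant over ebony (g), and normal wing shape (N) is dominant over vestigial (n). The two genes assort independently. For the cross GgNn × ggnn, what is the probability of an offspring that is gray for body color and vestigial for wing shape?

Dihybrid cross GgNn × ggnn — consider each gene separately:
body color: Gg × gg → 2 Gg, 2 gg → 2 G_ : 2 gg (out of 4)
wing shape: Nn × nn → 2 Nn, 2 nn → 2 N_ : 2 nn (out of 4)
Looking for: gray (G_) and vestigial (nn)
P(gray) = 2/4, P(vestigial) = 2/4
P(both) = 2/4 × 2/4 = 4/16 = 1/4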